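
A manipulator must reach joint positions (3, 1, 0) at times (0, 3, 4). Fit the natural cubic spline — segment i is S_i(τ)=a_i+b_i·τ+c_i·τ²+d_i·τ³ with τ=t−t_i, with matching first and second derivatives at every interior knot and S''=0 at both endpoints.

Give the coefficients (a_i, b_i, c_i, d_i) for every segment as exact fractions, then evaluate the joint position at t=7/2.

Δ: Δ0=-2/3, Δ1=-1
row 1: diag=8, rhs=-2; c'=1/8, d'=-1/4
back: M1=-1/4
M: M0=0, M1=-1/4, M2=0
seg 0: a=3, c=M0/2=0, d=(M1−M0)/(6·3)=-1/72, b=Δ0−h0·(2M0+M1)/6=-13/24
seg 1: a=1, c=M1/2=-1/8, d=(M2−M1)/(6·1)=1/24, b=Δ1−h1·(2M1+M2)/6=-11/12
t_q=7/2 → seg 1, τ=1/2; S=1+-11/12·τ+-1/8·τ²+1/24·τ³=33/64

  seg 0: a=3 b=-13/24 c=0 d=-1/72
  seg 1: a=1 b=-11/12 c=-1/8 d=1/24
S(7/2) = 33/64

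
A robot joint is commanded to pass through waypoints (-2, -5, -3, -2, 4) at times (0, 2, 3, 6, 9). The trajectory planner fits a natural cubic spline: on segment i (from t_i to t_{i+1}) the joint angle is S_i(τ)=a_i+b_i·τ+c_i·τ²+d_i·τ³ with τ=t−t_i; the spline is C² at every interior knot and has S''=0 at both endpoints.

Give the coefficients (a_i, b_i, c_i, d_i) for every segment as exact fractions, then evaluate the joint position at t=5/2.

Δ: Δ0=-3/2, Δ1=2, Δ2=1/3, Δ3=2
row 1: diag=6, rhs=21; c'=1/6, d'=7/2
row 2: denom=8−1·1/6=47/6; d'=(-10−1·7/2)/(47/6)=-81/47
row 3: denom=12−3·18/47=510/47; d'=(10−3·-81/47)/(510/47)=713/510
back: M3=713/510
back: M2=-81/47−18/47·713/510=-192/85
back: M1=7/2−1/6·-192/85=659/170
M: M0=0, M1=659/170, M2=-192/85, M3=713/510, M4=0
seg 0: a=-2, c=M0/2=0, d=(M1−M0)/(6·2)=659/2040, b=Δ0−h0·(2M0+M1)/6=-712/255
seg 1: a=-5, c=M1/2=659/340, d=(M2−M1)/(6·1)=-1043/1020, b=Δ1−h1·(2M1+M2)/6=553/510
seg 2: a=-3, c=M2/2=-96/85, d=(M3−M2)/(6·3)=373/1836, b=Δ2−h2·(2M2+M3)/6=1931/1020
seg 3: a=-2, c=M3/2=713/1020, d=(M4−M3)/(6·3)=-713/9180, b=Δ3−h3·(2M3+M4)/6=307/510
t_q=5/2 → seg 1, τ=1/2; S=-5+553/510·τ+659/340·τ²+-1043/1020·τ³=-2231/544

  seg 0: a=-2 b=-712/255 c=0 d=659/2040
  seg 1: a=-5 b=553/510 c=659/340 d=-1043/1020
  seg 2: a=-3 b=1931/1020 c=-96/85 d=373/1836
  seg 3: a=-2 b=307/510 c=713/1020 d=-713/9180
S(5/2) = -2231/544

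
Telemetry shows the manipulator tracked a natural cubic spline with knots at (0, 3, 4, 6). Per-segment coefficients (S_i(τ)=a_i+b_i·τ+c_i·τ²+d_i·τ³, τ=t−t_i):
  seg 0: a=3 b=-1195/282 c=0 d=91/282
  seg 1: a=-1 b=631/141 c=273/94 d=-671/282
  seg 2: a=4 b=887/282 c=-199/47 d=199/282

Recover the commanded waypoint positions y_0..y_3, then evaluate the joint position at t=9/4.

y_0 = S_0(0) = a_0 = 3
y_1 = S_1(0) = a_1 = -1
y_2 = S_2(0) = a_2 = 4
y_3 = S_2(2) = -1
t_q=9/4 is in segment 0 (τ=9/4); S_0(τ)=-17199/6016

y_0=3 y_1=-1 y_2=4 y_3=-1
S(9/4) = -17199/6016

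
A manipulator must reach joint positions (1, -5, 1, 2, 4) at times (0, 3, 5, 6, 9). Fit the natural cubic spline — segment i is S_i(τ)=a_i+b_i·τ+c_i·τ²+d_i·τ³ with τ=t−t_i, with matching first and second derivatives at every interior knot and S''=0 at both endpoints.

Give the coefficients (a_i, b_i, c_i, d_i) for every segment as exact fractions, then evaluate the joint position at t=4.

Δ: Δ0=-2, Δ1=3, Δ2=1, Δ3=2/3
row 1: diag=10, rhs=30; c'=1/5, d'=3
row 2: denom=6−2·1/5=28/5; d'=(-12−2·3)/(28/5)=-45/14
row 3: denom=8−1·5/28=219/28; d'=(-2−1·-45/14)/(219/28)=34/219
back: M3=34/219
back: M2=-45/14−5/28·34/219=-710/219
back: M1=3−1/5·-710/219=799/219
M: M0=0, M1=799/219, M2=-710/219, M3=34/219, M4=0
seg 0: a=1, c=M0/2=0, d=(M1−M0)/(6·3)=799/3942, b=Δ0−h0·(2M0+M1)/6=-1675/438
seg 1: a=-5, c=M1/2=799/438, d=(M2−M1)/(6·2)=-503/876, b=Δ1−h1·(2M1+M2)/6=361/219
seg 2: a=1, c=M2/2=-355/219, d=(M3−M2)/(6·1)=124/219, b=Δ2−h2·(2M2+M3)/6=150/73
seg 3: a=2, c=M3/2=17/219, d=(M4−M3)/(6·3)=-17/1971, b=Δ3−h3·(2M3+M4)/6=112/219
t_q=4 → seg 1, τ=1; S=-5+361/219·τ+799/438·τ²+-503/876·τ³=-1841/876

  seg 0: a=1 b=-1675/438 c=0 d=799/3942
  seg 1: a=-5 b=361/219 c=799/438 d=-503/876
  seg 2: a=1 b=150/73 c=-355/219 d=124/219
  seg 3: a=2 b=112/219 c=17/219 d=-17/1971
S(4) = -1841/876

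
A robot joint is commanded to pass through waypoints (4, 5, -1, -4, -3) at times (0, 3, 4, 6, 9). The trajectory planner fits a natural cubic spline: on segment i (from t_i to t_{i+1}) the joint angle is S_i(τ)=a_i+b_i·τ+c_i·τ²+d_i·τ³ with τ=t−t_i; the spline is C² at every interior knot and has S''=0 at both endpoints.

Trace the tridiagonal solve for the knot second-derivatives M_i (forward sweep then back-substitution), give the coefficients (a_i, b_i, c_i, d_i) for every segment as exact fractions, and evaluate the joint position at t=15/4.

  seg 0: a=4 b=667/219 c=0 d=-22/73
  seg 1: a=5 b=-1115/219 c=-198/73 d=395/219
  seg 2: a=-1 b=-1118/219 c=197/73 d=-785/1752
  seg 3: a=-4 b=137/438 c=3/292 d=-1/876
S(15/4) = 1947/4672

Δ: Δ0=1/3, Δ1=-6, Δ2=-3/2, Δ3=1/3
row 1: diag=8, rhs=-38; c'=1/8, d'=-19/4
row 2: denom=6−1·1/8=47/8; d'=(27−1·-19/4)/(47/8)=254/47
row 3: denom=10−2·16/47=438/47; d'=(11−2·254/47)/(438/47)=3/146
back: M3=3/146
back: M2=254/47−16/47·3/146=394/73
back: M1=-19/4−1/8·394/73=-396/73
M: M0=0, M1=-396/73, M2=394/73, M3=3/146, M4=0
seg 0: a=4, c=M0/2=0, d=(M1−M0)/(6·3)=-22/73, b=Δ0−h0·(2M0+M1)/6=667/219
seg 1: a=5, c=M1/2=-198/73, d=(M2−M1)/(6·1)=395/219, b=Δ1−h1·(2M1+M2)/6=-1115/219
seg 2: a=-1, c=M2/2=197/73, d=(M3−M2)/(6·2)=-785/1752, b=Δ2−h2·(2M2+M3)/6=-1118/219
seg 3: a=-4, c=M3/2=3/292, d=(M4−M3)/(6·3)=-1/876, b=Δ3−h3·(2M3+M4)/6=137/438
t_q=15/4 → seg 1, τ=3/4; S=5+-1115/219·τ+-198/73·τ²+395/219·τ³=1947/4672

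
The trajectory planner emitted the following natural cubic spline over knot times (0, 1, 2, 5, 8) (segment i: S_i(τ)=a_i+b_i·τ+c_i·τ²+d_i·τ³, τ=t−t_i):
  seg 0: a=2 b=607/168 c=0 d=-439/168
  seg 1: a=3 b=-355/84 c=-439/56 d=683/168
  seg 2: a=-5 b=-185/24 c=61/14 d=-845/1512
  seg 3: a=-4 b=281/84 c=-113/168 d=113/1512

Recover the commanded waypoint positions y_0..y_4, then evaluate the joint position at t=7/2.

y_0=2 y_1=3 y_2=-5 y_3=-4 y_4=2
S(7/2) = -3873/448

y_0 = S_0(0) = a_0 = 2
y_1 = S_1(0) = a_1 = 3
y_2 = S_2(0) = a_2 = -5
y_3 = S_3(0) = a_3 = -4
y_4 = S_3(3) = 2
t_q=7/2 is in segment 2 (τ=3/2); S_2(τ)=-3873/448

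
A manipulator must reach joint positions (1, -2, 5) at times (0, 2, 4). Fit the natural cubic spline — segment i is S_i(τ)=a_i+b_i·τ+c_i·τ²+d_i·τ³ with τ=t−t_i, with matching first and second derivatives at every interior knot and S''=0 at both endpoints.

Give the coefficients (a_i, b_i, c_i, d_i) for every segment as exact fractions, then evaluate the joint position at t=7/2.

Δ: Δ0=-3/2, Δ1=7/2
row 1: diag=8, rhs=30; c'=1/4, d'=15/4
back: M1=15/4
M: M0=0, M1=15/4, M2=0
seg 0: a=1, c=M0/2=0, d=(M1−M0)/(6·2)=5/16, b=Δ0−h0·(2M0+M1)/6=-11/4
seg 1: a=-2, c=M1/2=15/8, d=(M2−M1)/(6·2)=-5/16, b=Δ1−h1·(2M1+M2)/6=1
t_q=7/2 → seg 1, τ=3/2; S=-2+1·τ+15/8·τ²+-5/16·τ³=341/128

  seg 0: a=1 b=-11/4 c=0 d=5/16
  seg 1: a=-2 b=1 c=15/8 d=-5/16
S(7/2) = 341/128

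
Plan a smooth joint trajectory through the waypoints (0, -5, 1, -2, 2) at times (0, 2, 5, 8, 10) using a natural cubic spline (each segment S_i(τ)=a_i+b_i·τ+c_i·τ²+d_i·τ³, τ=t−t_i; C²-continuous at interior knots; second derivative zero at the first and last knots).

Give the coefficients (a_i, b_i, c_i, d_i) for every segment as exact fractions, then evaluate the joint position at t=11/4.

  seg 0: a=0 b=-1261/340 c=0 d=411/1360
  seg 1: a=-5 b=-7/85 c=1233/680 d=-761/2040
  seg 2: a=1 b=29/40 c=-105/68 d=659/2040
  seg 3: a=-2 b=31/170 c=927/680 d=-309/1360
S(11/4) = -182749/43520

Δ: Δ0=-5/2, Δ1=2, Δ2=-1, Δ3=2
row 1: diag=10, rhs=27; c'=3/10, d'=27/10
row 2: denom=12−3·3/10=111/10; d'=(-18−3·27/10)/(111/10)=-87/37
row 3: denom=10−3·10/37=340/37; d'=(18−3·-87/37)/(340/37)=927/340
back: M3=927/340
back: M2=-87/37−10/37·927/340=-105/34
back: M1=27/10−3/10·-105/34=1233/340
M: M0=0, M1=1233/340, M2=-105/34, M3=927/340, M4=0
seg 0: a=0, c=M0/2=0, d=(M1−M0)/(6·2)=411/1360, b=Δ0−h0·(2M0+M1)/6=-1261/340
seg 1: a=-5, c=M1/2=1233/680, d=(M2−M1)/(6·3)=-761/2040, b=Δ1−h1·(2M1+M2)/6=-7/85
seg 2: a=1, c=M2/2=-105/68, d=(M3−M2)/(6·3)=659/2040, b=Δ2−h2·(2M2+M3)/6=29/40
seg 3: a=-2, c=M3/2=927/680, d=(M4−M3)/(6·2)=-309/1360, b=Δ3−h3·(2M3+M4)/6=31/170
t_q=11/4 → seg 1, τ=3/4; S=-5+-7/85·τ+1233/680·τ²+-761/2040·τ³=-182749/43520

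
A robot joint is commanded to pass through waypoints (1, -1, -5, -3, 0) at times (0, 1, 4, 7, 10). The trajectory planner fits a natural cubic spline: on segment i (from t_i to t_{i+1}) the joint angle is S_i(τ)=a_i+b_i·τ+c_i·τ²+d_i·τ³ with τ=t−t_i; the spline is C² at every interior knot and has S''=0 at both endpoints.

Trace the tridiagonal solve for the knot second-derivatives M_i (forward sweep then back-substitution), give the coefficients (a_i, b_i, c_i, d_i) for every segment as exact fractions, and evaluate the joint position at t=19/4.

Δ: Δ0=-2, Δ1=-4/3, Δ2=2/3, Δ3=1
row 1: diag=8, rhs=4; c'=3/8, d'=1/2
row 2: denom=12−3·3/8=87/8; d'=(12−3·1/2)/(87/8)=28/29
row 3: denom=12−3·8/29=324/29; d'=(2−3·28/29)/(324/29)=-13/162
back: M3=-13/162
back: M2=28/29−8/29·-13/162=80/81
back: M1=1/2−3/8·80/81=7/54
M: M0=0, M1=7/54, M2=80/81, M3=-13/162, M4=0
seg 0: a=1, c=M0/2=0, d=(M1−M0)/(6·1)=7/324, b=Δ0−h0·(2M0+M1)/6=-655/324
seg 1: a=-1, c=M1/2=7/108, d=(M2−M1)/(6·3)=139/2916, b=Δ1−h1·(2M1+M2)/6=-317/162
seg 2: a=-5, c=M2/2=40/81, d=(M3−M2)/(6·3)=-173/2916, b=Δ2−h2·(2M2+M3)/6=-91/324
seg 3: a=-3, c=M3/2=-13/324, d=(M4−M3)/(6·3)=13/2916, b=Δ3−h3·(2M3+M4)/6=175/162
t_q=19/4 → seg 2, τ=3/4; S=-5+-91/324·τ+40/81·τ²+-173/2916·τ³=-11423/2304

  seg 0: a=1 b=-655/324 c=0 d=7/324
  seg 1: a=-1 b=-317/162 c=7/108 d=139/2916
  seg 2: a=-5 b=-91/324 c=40/81 d=-173/2916
  seg 3: a=-3 b=175/162 c=-13/324 d=13/2916
S(19/4) = -11423/2304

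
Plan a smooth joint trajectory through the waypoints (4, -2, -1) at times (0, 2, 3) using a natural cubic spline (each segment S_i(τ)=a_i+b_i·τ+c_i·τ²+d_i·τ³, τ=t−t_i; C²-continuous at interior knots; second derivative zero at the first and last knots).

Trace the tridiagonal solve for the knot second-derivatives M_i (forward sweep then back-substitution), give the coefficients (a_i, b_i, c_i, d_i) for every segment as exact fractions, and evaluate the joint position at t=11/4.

Δ: Δ0=-3, Δ1=1
row 1: diag=6, rhs=24; c'=1/6, d'=4
back: M1=4
M: M0=0, M1=4, M2=0
seg 0: a=4, c=M0/2=0, d=(M1−M0)/(6·2)=1/3, b=Δ0−h0·(2M0+M1)/6=-13/3
seg 1: a=-2, c=M1/2=2, d=(M2−M1)/(6·1)=-2/3, b=Δ1−h1·(2M1+M2)/6=-1/3
t_q=11/4 → seg 1, τ=3/4; S=-2+-1/3·τ+2·τ²+-2/3·τ³=-45/32

  seg 0: a=4 b=-13/3 c=0 d=1/3
  seg 1: a=-2 b=-1/3 c=2 d=-2/3
S(11/4) = -45/32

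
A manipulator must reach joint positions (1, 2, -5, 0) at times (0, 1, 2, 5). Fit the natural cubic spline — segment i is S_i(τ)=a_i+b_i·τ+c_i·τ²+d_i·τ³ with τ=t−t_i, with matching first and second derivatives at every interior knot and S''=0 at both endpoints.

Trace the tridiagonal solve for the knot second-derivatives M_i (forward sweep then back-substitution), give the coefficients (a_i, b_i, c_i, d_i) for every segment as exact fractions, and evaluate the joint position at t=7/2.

Δ: Δ0=1, Δ1=-7, Δ2=5/3
row 1: diag=4, rhs=-48; c'=1/4, d'=-12
row 2: denom=8−1·1/4=31/4; d'=(52−1·-12)/(31/4)=256/31
back: M2=256/31
back: M1=-12−1/4·256/31=-436/31
M: M0=0, M1=-436/31, M2=256/31, M3=0
seg 0: a=1, c=M0/2=0, d=(M1−M0)/(6·1)=-218/93, b=Δ0−h0·(2M0+M1)/6=311/93
seg 1: a=2, c=M1/2=-218/31, d=(M2−M1)/(6·1)=346/93, b=Δ1−h1·(2M1+M2)/6=-343/93
seg 2: a=-5, c=M2/2=128/31, d=(M3−M2)/(6·3)=-128/279, b=Δ2−h2·(2M2+M3)/6=-613/93
t_q=7/2 → seg 2, τ=3/2; S=-5+-613/93·τ+128/31·τ²+-128/279·τ³=-443/62

  seg 0: a=1 b=311/93 c=0 d=-218/93
  seg 1: a=2 b=-343/93 c=-218/31 d=346/93
  seg 2: a=-5 b=-613/93 c=128/31 d=-128/279
S(7/2) = -443/62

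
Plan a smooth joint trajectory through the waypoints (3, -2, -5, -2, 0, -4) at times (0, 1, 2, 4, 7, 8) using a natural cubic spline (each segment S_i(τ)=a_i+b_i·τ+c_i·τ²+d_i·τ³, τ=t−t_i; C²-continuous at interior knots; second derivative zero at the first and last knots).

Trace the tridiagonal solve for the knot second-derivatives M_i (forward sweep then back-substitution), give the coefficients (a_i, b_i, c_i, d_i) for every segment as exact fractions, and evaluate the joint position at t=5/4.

  seg 0: a=3 b=-48049/9030 c=0 d=2899/9030
  seg 1: a=-2 b=-19676/4515 c=2899/3010 d=713/1806
  seg 2: a=-5 b=-1609/1290 c=3232/1505 d=-1747/4515
  seg 3: a=-2 b=24377/9030 c=-262/1505 d=-4547/27090
  seg 4: a=0 b=-12989/4515 c=-5071/3010 d=5071/9030
S(5/4) = -582373/192640

Δ: Δ0=-5, Δ1=-3, Δ2=3/2, Δ3=2/3, Δ4=-4
row 1: diag=4, rhs=12; c'=1/4, d'=3
row 2: denom=6−1·1/4=23/4; d'=(27−1·3)/(23/4)=96/23
row 3: denom=10−2·8/23=214/23; d'=(-5−2·96/23)/(214/23)=-307/214
row 4: denom=8−3·69/214=1505/214; d'=(-28−3·-307/214)/(1505/214)=-5071/1505
back: M4=-5071/1505
back: M3=-307/214−69/214·-5071/1505=-524/1505
back: M2=96/23−8/23·-524/1505=6464/1505
back: M1=3−1/4·6464/1505=2899/1505
M: M0=0, M1=2899/1505, M2=6464/1505, M3=-524/1505, M4=-5071/1505, M5=0
seg 0: a=3, c=M0/2=0, d=(M1−M0)/(6·1)=2899/9030, b=Δ0−h0·(2M0+M1)/6=-48049/9030
seg 1: a=-2, c=M1/2=2899/3010, d=(M2−M1)/(6·1)=713/1806, b=Δ1−h1·(2M1+M2)/6=-19676/4515
seg 2: a=-5, c=M2/2=3232/1505, d=(M3−M2)/(6·2)=-1747/4515, b=Δ2−h2·(2M2+M3)/6=-1609/1290
seg 3: a=-2, c=M3/2=-262/1505, d=(M4−M3)/(6·3)=-4547/27090, b=Δ3−h3·(2M3+M4)/6=24377/9030
seg 4: a=0, c=M4/2=-5071/3010, d=(M5−M4)/(6·1)=5071/9030, b=Δ4−h4·(2M4+M5)/6=-12989/4515
t_q=5/4 → seg 1, τ=1/4; S=-2+-19676/4515·τ+2899/3010·τ²+713/1806·τ³=-582373/192640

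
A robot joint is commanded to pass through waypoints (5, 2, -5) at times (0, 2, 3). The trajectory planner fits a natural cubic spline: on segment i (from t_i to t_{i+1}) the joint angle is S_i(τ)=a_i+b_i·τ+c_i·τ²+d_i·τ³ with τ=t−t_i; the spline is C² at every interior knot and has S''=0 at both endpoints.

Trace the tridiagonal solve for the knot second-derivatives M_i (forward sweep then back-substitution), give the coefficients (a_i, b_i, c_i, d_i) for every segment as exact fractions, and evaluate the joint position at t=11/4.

  seg 0: a=5 b=1/3 c=0 d=-11/24
  seg 1: a=2 b=-31/6 c=-11/4 d=11/12
S(11/4) = -777/256

Δ: Δ0=-3/2, Δ1=-7
row 1: diag=6, rhs=-33; c'=1/6, d'=-11/2
back: M1=-11/2
M: M0=0, M1=-11/2, M2=0
seg 0: a=5, c=M0/2=0, d=(M1−M0)/(6·2)=-11/24, b=Δ0−h0·(2M0+M1)/6=1/3
seg 1: a=2, c=M1/2=-11/4, d=(M2−M1)/(6·1)=11/12, b=Δ1−h1·(2M1+M2)/6=-31/6
t_q=11/4 → seg 1, τ=3/4; S=2+-31/6·τ+-11/4·τ²+11/12·τ³=-777/256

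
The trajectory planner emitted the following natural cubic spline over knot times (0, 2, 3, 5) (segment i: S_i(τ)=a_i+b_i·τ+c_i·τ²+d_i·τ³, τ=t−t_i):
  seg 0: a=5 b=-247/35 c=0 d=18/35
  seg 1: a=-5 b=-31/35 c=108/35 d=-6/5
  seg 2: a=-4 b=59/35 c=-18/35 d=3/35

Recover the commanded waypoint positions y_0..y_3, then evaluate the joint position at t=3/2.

y_0=5 y_1=-5 y_2=-4 y_3=-2
S(3/2) = -77/20

y_0 = S_0(0) = a_0 = 5
y_1 = S_1(0) = a_1 = -5
y_2 = S_2(0) = a_2 = -4
y_3 = S_2(2) = -2
t_q=3/2 is in segment 0 (τ=3/2); S_0(τ)=-77/20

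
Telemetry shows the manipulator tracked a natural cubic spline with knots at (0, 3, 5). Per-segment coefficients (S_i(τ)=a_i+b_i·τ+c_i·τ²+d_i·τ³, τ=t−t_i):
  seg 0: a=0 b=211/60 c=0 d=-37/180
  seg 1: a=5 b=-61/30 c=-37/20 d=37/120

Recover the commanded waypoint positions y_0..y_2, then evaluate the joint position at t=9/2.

y_0 = S_0(0) = a_0 = 0
y_1 = S_1(0) = a_1 = 5
y_2 = S_1(2) = -4
t_q=9/2 is in segment 1 (τ=3/2); S_1(τ)=-75/64

y_0=0 y_1=5 y_2=-4
S(9/2) = -75/64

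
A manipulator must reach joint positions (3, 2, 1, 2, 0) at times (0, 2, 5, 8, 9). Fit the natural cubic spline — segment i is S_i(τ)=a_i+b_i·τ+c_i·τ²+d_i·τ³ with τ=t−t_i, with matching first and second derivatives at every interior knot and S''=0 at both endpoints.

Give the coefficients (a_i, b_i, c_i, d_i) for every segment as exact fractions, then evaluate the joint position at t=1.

Δ: Δ0=-1/2, Δ1=-1/3, Δ2=1/3, Δ3=-2
row 1: diag=10, rhs=1; c'=3/10, d'=1/10
row 2: denom=12−3·3/10=111/10; d'=(4−3·1/10)/(111/10)=1/3
row 3: denom=8−3·10/37=266/37; d'=(-14−3·1/3)/(266/37)=-555/266
back: M3=-555/266
back: M2=1/3−10/37·-555/266=358/399
back: M1=1/10−3/10·358/399=-45/266
M: M0=0, M1=-45/266, M2=358/399, M3=-555/266, M4=0
seg 0: a=3, c=M0/2=0, d=(M1−M0)/(6·2)=-15/1064, b=Δ0−h0·(2M0+M1)/6=-59/133
seg 1: a=2, c=M1/2=-45/532, d=(M2−M1)/(6·3)=851/14364, b=Δ1−h1·(2M1+M2)/6=-163/266
seg 2: a=1, c=M2/2=179/399, d=(M3−M2)/(6·3)=-2381/14364, b=Δ2−h2·(2M2+M3)/6=255/532
seg 3: a=2, c=M3/2=-555/532, d=(M4−M3)/(6·1)=185/532, b=Δ3−h3·(2M3+M4)/6=-347/266
t_q=1 → seg 0, τ=1; S=3+-59/133·τ+0·τ²+-15/1064·τ³=2705/1064

  seg 0: a=3 b=-59/133 c=0 d=-15/1064
  seg 1: a=2 b=-163/266 c=-45/532 d=851/14364
  seg 2: a=1 b=255/532 c=179/399 d=-2381/14364
  seg 3: a=2 b=-347/266 c=-555/532 d=185/532
S(1) = 2705/1064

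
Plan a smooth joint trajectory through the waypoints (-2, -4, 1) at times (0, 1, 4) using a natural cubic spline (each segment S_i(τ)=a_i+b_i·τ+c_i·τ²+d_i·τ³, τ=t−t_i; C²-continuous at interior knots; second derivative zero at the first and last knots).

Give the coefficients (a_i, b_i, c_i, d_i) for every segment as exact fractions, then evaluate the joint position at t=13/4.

Δ: Δ0=-2, Δ1=5/3
row 1: diag=8, rhs=22; c'=3/8, d'=11/4
back: M1=11/4
M: M0=0, M1=11/4, M2=0
seg 0: a=-2, c=M0/2=0, d=(M1−M0)/(6·1)=11/24, b=Δ0−h0·(2M0+M1)/6=-59/24
seg 1: a=-4, c=M1/2=11/8, d=(M2−M1)/(6·3)=-11/72, b=Δ1−h1·(2M1+M2)/6=-13/12
t_q=13/4 → seg 1, τ=9/4; S=-4+-13/12·τ+11/8·τ²+-11/72·τ³=-623/512

  seg 0: a=-2 b=-59/24 c=0 d=11/24
  seg 1: a=-4 b=-13/12 c=11/8 d=-11/72
S(13/4) = -623/512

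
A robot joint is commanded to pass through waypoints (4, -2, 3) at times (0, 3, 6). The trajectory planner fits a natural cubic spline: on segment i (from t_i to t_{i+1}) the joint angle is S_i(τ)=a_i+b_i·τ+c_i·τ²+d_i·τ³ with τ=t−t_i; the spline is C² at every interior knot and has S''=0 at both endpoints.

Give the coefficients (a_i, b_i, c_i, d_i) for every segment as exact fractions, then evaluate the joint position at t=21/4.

Δ: Δ0=-2, Δ1=5/3
row 1: diag=12, rhs=22; c'=1/4, d'=11/6
back: M1=11/6
M: M0=0, M1=11/6, M2=0
seg 0: a=4, c=M0/2=0, d=(M1−M0)/(6·3)=11/108, b=Δ0−h0·(2M0+M1)/6=-35/12
seg 1: a=-2, c=M1/2=11/12, d=(M2−M1)/(6·3)=-11/108, b=Δ1−h1·(2M1+M2)/6=-1/6
t_q=21/4 → seg 1, τ=9/4; S=-2+-1/6·τ+11/12·τ²+-11/108·τ³=283/256

  seg 0: a=4 b=-35/12 c=0 d=11/108
  seg 1: a=-2 b=-1/6 c=11/12 d=-11/108
S(21/4) = 283/256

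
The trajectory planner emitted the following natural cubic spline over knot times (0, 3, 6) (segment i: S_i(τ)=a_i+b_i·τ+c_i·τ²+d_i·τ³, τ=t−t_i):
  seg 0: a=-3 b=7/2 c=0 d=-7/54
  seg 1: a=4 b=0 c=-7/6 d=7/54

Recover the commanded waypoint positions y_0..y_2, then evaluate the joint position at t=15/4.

y_0 = S_0(0) = a_0 = -3
y_1 = S_1(0) = a_1 = 4
y_2 = S_1(3) = -3
t_q=15/4 is in segment 1 (τ=3/4); S_1(τ)=435/128

y_0=-3 y_1=4 y_2=-3
S(15/4) = 435/128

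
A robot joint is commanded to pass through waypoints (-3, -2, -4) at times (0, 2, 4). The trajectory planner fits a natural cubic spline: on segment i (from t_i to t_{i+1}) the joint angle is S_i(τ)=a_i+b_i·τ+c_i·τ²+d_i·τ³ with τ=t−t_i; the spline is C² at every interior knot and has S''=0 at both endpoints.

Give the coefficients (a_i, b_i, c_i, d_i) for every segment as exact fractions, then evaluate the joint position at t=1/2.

  seg 0: a=-3 b=7/8 c=0 d=-3/32
  seg 1: a=-2 b=-1/4 c=-9/16 d=3/32
S(1/2) = -659/256

Δ: Δ0=1/2, Δ1=-1
row 1: diag=8, rhs=-9; c'=1/4, d'=-9/8
back: M1=-9/8
M: M0=0, M1=-9/8, M2=0
seg 0: a=-3, c=M0/2=0, d=(M1−M0)/(6·2)=-3/32, b=Δ0−h0·(2M0+M1)/6=7/8
seg 1: a=-2, c=M1/2=-9/16, d=(M2−M1)/(6·2)=3/32, b=Δ1−h1·(2M1+M2)/6=-1/4
t_q=1/2 → seg 0, τ=1/2; S=-3+7/8·τ+0·τ²+-3/32·τ³=-659/256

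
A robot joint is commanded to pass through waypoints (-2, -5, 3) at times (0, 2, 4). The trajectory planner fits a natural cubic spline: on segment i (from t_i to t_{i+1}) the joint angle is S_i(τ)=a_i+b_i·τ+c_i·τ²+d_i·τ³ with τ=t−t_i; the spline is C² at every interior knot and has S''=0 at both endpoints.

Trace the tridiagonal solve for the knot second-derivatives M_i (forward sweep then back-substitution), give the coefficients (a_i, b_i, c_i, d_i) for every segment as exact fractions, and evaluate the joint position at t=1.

  seg 0: a=-2 b=-23/8 c=0 d=11/32
  seg 1: a=-5 b=5/4 c=33/16 d=-11/32
S(1) = -145/32

Δ: Δ0=-3/2, Δ1=4
row 1: diag=8, rhs=33; c'=1/4, d'=33/8
back: M1=33/8
M: M0=0, M1=33/8, M2=0
seg 0: a=-2, c=M0/2=0, d=(M1−M0)/(6·2)=11/32, b=Δ0−h0·(2M0+M1)/6=-23/8
seg 1: a=-5, c=M1/2=33/16, d=(M2−M1)/(6·2)=-11/32, b=Δ1−h1·(2M1+M2)/6=5/4
t_q=1 → seg 0, τ=1; S=-2+-23/8·τ+0·τ²+11/32·τ³=-145/32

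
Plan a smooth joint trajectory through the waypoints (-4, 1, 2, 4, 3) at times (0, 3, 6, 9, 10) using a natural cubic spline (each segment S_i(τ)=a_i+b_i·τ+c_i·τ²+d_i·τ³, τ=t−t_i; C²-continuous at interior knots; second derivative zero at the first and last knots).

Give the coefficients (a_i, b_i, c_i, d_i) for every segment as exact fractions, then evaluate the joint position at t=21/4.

Δ: Δ0=5/3, Δ1=1/3, Δ2=2/3, Δ3=-1
row 1: diag=12, rhs=-8; c'=1/4, d'=-2/3
row 2: denom=12−3·1/4=45/4; d'=(2−3·-2/3)/(45/4)=16/45
row 3: denom=8−3·4/15=36/5; d'=(-10−3·16/45)/(36/5)=-83/54
back: M3=-83/54
back: M2=16/45−4/15·-83/54=62/81
back: M1=-2/3−1/4·62/81=-139/162
M: M0=0, M1=-139/162, M2=62/81, M3=-83/54, M4=0
seg 0: a=-4, c=M0/2=0, d=(M1−M0)/(6·3)=-139/2916, b=Δ0−h0·(2M0+M1)/6=679/324
seg 1: a=1, c=M1/2=-139/324, d=(M2−M1)/(6·3)=263/2916, b=Δ1−h1·(2M1+M2)/6=131/162
seg 2: a=2, c=M2/2=31/81, d=(M3−M2)/(6·3)=-373/2916, b=Δ2−h2·(2M2+M3)/6=217/324
seg 3: a=4, c=M3/2=-83/108, d=(M4−M3)/(6·1)=83/324, b=Δ3−h3·(2M3+M4)/6=-79/162
t_q=21/4 → seg 1, τ=9/4; S=1+131/162·τ+-139/324·τ²+263/2916·τ³=3859/2304

  seg 0: a=-4 b=679/324 c=0 d=-139/2916
  seg 1: a=1 b=131/162 c=-139/324 d=263/2916
  seg 2: a=2 b=217/324 c=31/81 d=-373/2916
  seg 3: a=4 b=-79/162 c=-83/108 d=83/324
S(21/4) = 3859/2304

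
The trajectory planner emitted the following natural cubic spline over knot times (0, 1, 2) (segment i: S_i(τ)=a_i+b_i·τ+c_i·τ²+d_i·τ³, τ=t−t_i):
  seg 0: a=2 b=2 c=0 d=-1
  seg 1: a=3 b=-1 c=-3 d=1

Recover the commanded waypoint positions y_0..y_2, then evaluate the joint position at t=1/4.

y_0=2 y_1=3 y_2=0
S(1/4) = 159/64

y_0 = S_0(0) = a_0 = 2
y_1 = S_1(0) = a_1 = 3
y_2 = S_1(1) = 0
t_q=1/4 is in segment 0 (τ=1/4); S_0(τ)=159/64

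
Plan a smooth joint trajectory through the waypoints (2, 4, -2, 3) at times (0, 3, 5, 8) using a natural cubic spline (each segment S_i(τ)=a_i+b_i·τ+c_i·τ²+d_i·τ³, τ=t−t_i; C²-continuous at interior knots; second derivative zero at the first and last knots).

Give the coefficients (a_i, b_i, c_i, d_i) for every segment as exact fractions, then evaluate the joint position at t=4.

Δ: Δ0=2/3, Δ1=-3, Δ2=5/3
row 1: diag=10, rhs=-22; c'=1/5, d'=-11/5
row 2: denom=10−2·1/5=48/5; d'=(28−2·-11/5)/(48/5)=27/8
back: M2=27/8
back: M1=-11/5−1/5·27/8=-23/8
M: M0=0, M1=-23/8, M2=27/8, M3=0
seg 0: a=2, c=M0/2=0, d=(M1−M0)/(6·3)=-23/144, b=Δ0−h0·(2M0+M1)/6=101/48
seg 1: a=4, c=M1/2=-23/16, d=(M2−M1)/(6·2)=25/48, b=Δ1−h1·(2M1+M2)/6=-53/24
seg 2: a=-2, c=M2/2=27/16, d=(M3−M2)/(6·3)=-3/16, b=Δ2−h2·(2M2+M3)/6=-41/24
t_q=4 → seg 1, τ=1; S=4+-53/24·τ+-23/16·τ²+25/48·τ³=7/8

  seg 0: a=2 b=101/48 c=0 d=-23/144
  seg 1: a=4 b=-53/24 c=-23/16 d=25/48
  seg 2: a=-2 b=-41/24 c=27/16 d=-3/16
S(4) = 7/8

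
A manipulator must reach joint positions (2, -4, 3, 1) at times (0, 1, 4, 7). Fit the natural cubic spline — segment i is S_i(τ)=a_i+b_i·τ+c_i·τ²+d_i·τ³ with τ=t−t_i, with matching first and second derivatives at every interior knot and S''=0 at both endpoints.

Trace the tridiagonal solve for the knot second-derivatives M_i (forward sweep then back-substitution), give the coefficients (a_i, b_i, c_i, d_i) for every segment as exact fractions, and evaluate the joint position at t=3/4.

  seg 0: a=2 b=-631/87 c=0 d=109/87
  seg 1: a=-4 b=-304/87 c=109/29 d=-158/261
  seg 2: a=3 b=236/87 c=-49/29 d=49/261
S(3/4) = -5403/1856

Δ: Δ0=-6, Δ1=7/3, Δ2=-2/3
row 1: diag=8, rhs=50; c'=3/8, d'=25/4
row 2: denom=12−3·3/8=87/8; d'=(-18−3·25/4)/(87/8)=-98/29
back: M2=-98/29
back: M1=25/4−3/8·-98/29=218/29
M: M0=0, M1=218/29, M2=-98/29, M3=0
seg 0: a=2, c=M0/2=0, d=(M1−M0)/(6·1)=109/87, b=Δ0−h0·(2M0+M1)/6=-631/87
seg 1: a=-4, c=M1/2=109/29, d=(M2−M1)/(6·3)=-158/261, b=Δ1−h1·(2M1+M2)/6=-304/87
seg 2: a=3, c=M2/2=-49/29, d=(M3−M2)/(6·3)=49/261, b=Δ2−h2·(2M2+M3)/6=236/87
t_q=3/4 → seg 0, τ=3/4; S=2+-631/87·τ+0·τ²+109/87·τ³=-5403/1856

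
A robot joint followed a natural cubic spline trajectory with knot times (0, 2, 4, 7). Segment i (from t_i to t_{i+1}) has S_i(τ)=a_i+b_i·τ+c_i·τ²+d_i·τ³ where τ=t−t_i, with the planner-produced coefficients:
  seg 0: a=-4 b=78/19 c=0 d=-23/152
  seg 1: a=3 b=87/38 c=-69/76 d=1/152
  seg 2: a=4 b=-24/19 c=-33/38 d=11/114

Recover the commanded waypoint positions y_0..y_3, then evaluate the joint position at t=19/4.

y_0=-4 y_1=3 y_2=4 y_3=-5
S(19/4) = 6335/2432

y_0 = S_0(0) = a_0 = -4
y_1 = S_1(0) = a_1 = 3
y_2 = S_2(0) = a_2 = 4
y_3 = S_2(3) = -5
t_q=19/4 is in segment 2 (τ=3/4); S_2(τ)=6335/2432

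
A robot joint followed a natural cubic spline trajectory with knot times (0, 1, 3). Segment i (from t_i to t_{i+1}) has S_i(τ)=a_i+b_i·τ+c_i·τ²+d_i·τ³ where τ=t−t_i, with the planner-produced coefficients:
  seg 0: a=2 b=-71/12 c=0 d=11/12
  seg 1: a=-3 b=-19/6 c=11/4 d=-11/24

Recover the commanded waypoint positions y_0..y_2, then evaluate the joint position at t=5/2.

y_0 = S_0(0) = a_0 = 2
y_1 = S_1(0) = a_1 = -3
y_2 = S_1(2) = -2
t_q=5/2 is in segment 1 (τ=3/2); S_1(τ)=-199/64

y_0=2 y_1=-3 y_2=-2
S(5/2) = -199/64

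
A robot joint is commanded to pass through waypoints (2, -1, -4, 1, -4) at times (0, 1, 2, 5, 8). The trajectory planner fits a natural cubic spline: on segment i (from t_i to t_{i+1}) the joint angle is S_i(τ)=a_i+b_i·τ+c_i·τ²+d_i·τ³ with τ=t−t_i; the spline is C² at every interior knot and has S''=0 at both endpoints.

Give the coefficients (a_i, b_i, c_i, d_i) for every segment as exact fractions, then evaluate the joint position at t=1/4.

Δ: Δ0=-3, Δ1=-3, Δ2=5/3, Δ3=-5/3
row 1: diag=4, rhs=0; c'=1/4, d'=0
row 2: denom=8−1·1/4=31/4; d'=(28−1·0)/(31/4)=112/31
row 3: denom=12−3·12/31=336/31; d'=(-20−3·112/31)/(336/31)=-239/84
back: M3=-239/84
back: M2=112/31−12/31·-239/84=33/7
back: M1=0−1/4·33/7=-33/28
M: M0=0, M1=-33/28, M2=33/7, M3=-239/84, M4=0
seg 0: a=2, c=M0/2=0, d=(M1−M0)/(6·1)=-11/56, b=Δ0−h0·(2M0+M1)/6=-157/56
seg 1: a=-1, c=M1/2=-33/56, d=(M2−M1)/(6·1)=55/56, b=Δ1−h1·(2M1+M2)/6=-95/28
seg 2: a=-4, c=M2/2=33/14, d=(M3−M2)/(6·3)=-635/1512, b=Δ2−h2·(2M2+M3)/6=-13/8
seg 3: a=1, c=M3/2=-239/168, d=(M4−M3)/(6·3)=239/1512, b=Δ3−h3·(2M3+M4)/6=33/28
t_q=1/4 → seg 0, τ=1/4; S=2+-157/56·τ+0·τ²+-11/56·τ³=4645/3584

  seg 0: a=2 b=-157/56 c=0 d=-11/56
  seg 1: a=-1 b=-95/28 c=-33/56 d=55/56
  seg 2: a=-4 b=-13/8 c=33/14 d=-635/1512
  seg 3: a=1 b=33/28 c=-239/168 d=239/1512
S(1/4) = 4645/3584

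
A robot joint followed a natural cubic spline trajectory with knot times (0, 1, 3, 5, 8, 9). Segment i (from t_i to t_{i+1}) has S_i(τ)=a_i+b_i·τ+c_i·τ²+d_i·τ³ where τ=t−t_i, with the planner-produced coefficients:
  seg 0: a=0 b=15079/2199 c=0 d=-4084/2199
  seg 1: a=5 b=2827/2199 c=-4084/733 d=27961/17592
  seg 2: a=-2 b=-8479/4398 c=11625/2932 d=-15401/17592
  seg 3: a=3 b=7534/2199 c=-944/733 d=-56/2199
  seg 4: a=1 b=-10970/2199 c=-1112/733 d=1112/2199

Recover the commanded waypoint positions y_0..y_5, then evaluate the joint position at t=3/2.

y_0=0 y_1=5 y_2=-2 y_3=3 y_4=1 y_5=-5
S(3/2) = 208691/46912

y_0 = S_0(0) = a_0 = 0
y_1 = S_1(0) = a_1 = 5
y_2 = S_2(0) = a_2 = -2
y_3 = S_3(0) = a_3 = 3
y_4 = S_4(0) = a_4 = 1
y_5 = S_4(1) = -5
t_q=3/2 is in segment 1 (τ=1/2); S_1(τ)=208691/46912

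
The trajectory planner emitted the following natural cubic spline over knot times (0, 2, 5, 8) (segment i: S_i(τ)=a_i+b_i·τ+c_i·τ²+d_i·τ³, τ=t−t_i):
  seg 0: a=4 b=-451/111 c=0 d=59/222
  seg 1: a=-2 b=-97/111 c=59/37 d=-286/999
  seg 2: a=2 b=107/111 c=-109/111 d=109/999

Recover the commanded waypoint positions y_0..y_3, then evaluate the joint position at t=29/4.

y_0 = S_0(0) = a_0 = 4
y_1 = S_1(0) = a_1 = -2
y_2 = S_2(0) = a_2 = 2
y_3 = S_2(3) = -1
t_q=29/4 is in segment 2 (τ=9/4); S_2(τ)=1043/2368

y_0=4 y_1=-2 y_2=2 y_3=-1
S(29/4) = 1043/2368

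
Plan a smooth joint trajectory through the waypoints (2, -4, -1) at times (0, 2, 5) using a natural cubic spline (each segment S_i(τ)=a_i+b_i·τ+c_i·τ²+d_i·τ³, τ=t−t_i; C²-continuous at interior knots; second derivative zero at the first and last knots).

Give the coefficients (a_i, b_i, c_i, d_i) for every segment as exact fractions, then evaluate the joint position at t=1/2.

Δ: Δ0=-3, Δ1=1
row 1: diag=10, rhs=24; c'=3/10, d'=12/5
back: M1=12/5
M: M0=0, M1=12/5, M2=0
seg 0: a=2, c=M0/2=0, d=(M1−M0)/(6·2)=1/5, b=Δ0−h0·(2M0+M1)/6=-19/5
seg 1: a=-4, c=M1/2=6/5, d=(M2−M1)/(6·3)=-2/15, b=Δ1−h1·(2M1+M2)/6=-7/5
t_q=1/2 → seg 0, τ=1/2; S=2+-19/5·τ+0·τ²+1/5·τ³=1/8

  seg 0: a=2 b=-19/5 c=0 d=1/5
  seg 1: a=-4 b=-7/5 c=6/5 d=-2/15
S(1/2) = 1/8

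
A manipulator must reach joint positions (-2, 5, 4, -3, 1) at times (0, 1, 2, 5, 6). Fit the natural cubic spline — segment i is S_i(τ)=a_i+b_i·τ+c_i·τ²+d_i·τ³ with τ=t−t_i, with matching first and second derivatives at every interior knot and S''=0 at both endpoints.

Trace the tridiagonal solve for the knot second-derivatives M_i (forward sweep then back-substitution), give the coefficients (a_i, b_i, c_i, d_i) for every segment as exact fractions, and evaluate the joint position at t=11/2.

Δ: Δ0=7, Δ1=-1, Δ2=-7/3, Δ3=4
row 1: diag=4, rhs=-48; c'=1/4, d'=-12
row 2: denom=8−1·1/4=31/4; d'=(-8−1·-12)/(31/4)=16/31
row 3: denom=8−3·12/31=212/31; d'=(38−3·16/31)/(212/31)=565/106
back: M3=565/106
back: M2=16/31−12/31·565/106=-82/53
back: M1=-12−1/4·-82/53=-1231/106
M: M0=0, M1=-1231/106, M2=-82/53, M3=565/106, M4=0
seg 0: a=-2, c=M0/2=0, d=(M1−M0)/(6·1)=-1231/636, b=Δ0−h0·(2M0+M1)/6=5683/636
seg 1: a=5, c=M1/2=-1231/212, d=(M2−M1)/(6·1)=1067/636, b=Δ1−h1·(2M1+M2)/6=995/318
seg 2: a=4, c=M2/2=-41/53, d=(M3−M2)/(6·3)=81/212, b=Δ2−h2·(2M2+M3)/6=-2195/636
seg 3: a=-3, c=M3/2=565/212, d=(M4−M3)/(6·1)=-565/636, b=Δ3−h3·(2M3+M4)/6=707/318
t_q=11/2 → seg 3, τ=1/2; S=-3+707/318·τ+565/212·τ²+-565/636·τ³=-2261/1696

  seg 0: a=-2 b=5683/636 c=0 d=-1231/636
  seg 1: a=5 b=995/318 c=-1231/212 d=1067/636
  seg 2: a=4 b=-2195/636 c=-41/53 d=81/212
  seg 3: a=-3 b=707/318 c=565/212 d=-565/636
S(11/2) = -2261/1696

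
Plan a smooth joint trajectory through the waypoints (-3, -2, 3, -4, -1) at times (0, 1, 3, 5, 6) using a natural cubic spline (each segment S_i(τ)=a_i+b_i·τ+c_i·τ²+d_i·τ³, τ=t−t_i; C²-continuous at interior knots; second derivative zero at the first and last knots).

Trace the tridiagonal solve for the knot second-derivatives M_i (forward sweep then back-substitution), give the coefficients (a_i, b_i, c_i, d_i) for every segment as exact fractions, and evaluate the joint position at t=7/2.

  seg 0: a=-3 b=19/60 c=0 d=41/60
  seg 1: a=-2 b=71/30 c=41/20 d=-119/120
  seg 2: a=3 b=-4/3 c=-39/10 d=169/120
  seg 3: a=-4 b=-1/30 c=91/20 d=-91/60
S(7/2) = 491/320

Δ: Δ0=1, Δ1=5/2, Δ2=-7/2, Δ3=3
row 1: diag=6, rhs=9; c'=1/3, d'=3/2
row 2: denom=8−2·1/3=22/3; d'=(-36−2·3/2)/(22/3)=-117/22
row 3: denom=6−2·3/11=60/11; d'=(39−2·-117/22)/(60/11)=91/10
back: M3=91/10
back: M2=-117/22−3/11·91/10=-39/5
back: M1=3/2−1/3·-39/5=41/10
M: M0=0, M1=41/10, M2=-39/5, M3=91/10, M4=0
seg 0: a=-3, c=M0/2=0, d=(M1−M0)/(6·1)=41/60, b=Δ0−h0·(2M0+M1)/6=19/60
seg 1: a=-2, c=M1/2=41/20, d=(M2−M1)/(6·2)=-119/120, b=Δ1−h1·(2M1+M2)/6=71/30
seg 2: a=3, c=M2/2=-39/10, d=(M3−M2)/(6·2)=169/120, b=Δ2−h2·(2M2+M3)/6=-4/3
seg 3: a=-4, c=M3/2=91/20, d=(M4−M3)/(6·1)=-91/60, b=Δ3−h3·(2M3+M4)/6=-1/30
t_q=7/2 → seg 2, τ=1/2; S=3+-4/3·τ+-39/10·τ²+169/120·τ³=491/320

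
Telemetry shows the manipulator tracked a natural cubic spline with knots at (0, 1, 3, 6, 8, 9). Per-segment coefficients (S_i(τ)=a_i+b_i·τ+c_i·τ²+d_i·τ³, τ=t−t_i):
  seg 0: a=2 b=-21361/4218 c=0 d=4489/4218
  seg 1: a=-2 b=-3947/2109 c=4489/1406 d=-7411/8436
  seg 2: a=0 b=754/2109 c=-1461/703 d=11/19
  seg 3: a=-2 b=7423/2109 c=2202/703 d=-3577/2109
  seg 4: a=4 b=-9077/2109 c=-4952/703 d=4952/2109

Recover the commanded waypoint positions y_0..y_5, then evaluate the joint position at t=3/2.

y_0 = S_0(0) = a_0 = 2
y_1 = S_1(0) = a_1 = -2
y_2 = S_2(0) = a_2 = 0
y_3 = S_3(0) = a_3 = -2
y_4 = S_4(0) = a_4 = 4
y_5 = S_4(1) = -5
t_q=3/2 is in segment 1 (τ=1/2); S_1(τ)=-50557/22496

y_0=2 y_1=-2 y_2=0 y_3=-2 y_4=4 y_5=-5
S(3/2) = -50557/22496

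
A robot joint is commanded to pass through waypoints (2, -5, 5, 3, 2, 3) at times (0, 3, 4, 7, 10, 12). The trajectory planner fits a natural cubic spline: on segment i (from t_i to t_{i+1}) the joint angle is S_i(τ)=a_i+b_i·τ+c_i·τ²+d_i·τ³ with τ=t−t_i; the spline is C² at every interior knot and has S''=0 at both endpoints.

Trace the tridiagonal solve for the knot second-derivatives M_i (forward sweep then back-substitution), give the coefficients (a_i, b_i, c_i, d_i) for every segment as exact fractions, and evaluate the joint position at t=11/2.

  seg 0: a=2 b=-10605/1394 c=0 d=22057/37638
  seg 1: a=-5 b=5726/697 c=22057/4182 d=-14593/4182
  seg 2: a=5 b=34691/4182 c=-10861/2091 d=9229/12546
  seg 3: a=3 b=-370/123 c=5965/4182 d=-6709/37638
  seg 4: a=2 b=3083/4182 c=-124/697 d=62/2091
S(11/2) = 91879/11152

Δ: Δ0=-7/3, Δ1=10, Δ2=-2/3, Δ3=-1/3, Δ4=1/2
row 1: diag=8, rhs=74; c'=1/8, d'=37/4
row 2: denom=8−1·1/8=63/8; d'=(-64−1·37/4)/(63/8)=-586/63
row 3: denom=12−3·8/21=76/7; d'=(2−3·-586/63)/(76/7)=157/57
row 4: denom=10−3·21/76=697/76; d'=(5−3·157/57)/(697/76)=-248/697
back: M4=-248/697
back: M3=157/57−21/76·-248/697=5965/2091
back: M2=-586/63−8/21·5965/2091=-21722/2091
back: M1=37/4−1/8·-21722/2091=22057/2091
M: M0=0, M1=22057/2091, M2=-21722/2091, M3=5965/2091, M4=-248/697, M5=0
seg 0: a=2, c=M0/2=0, d=(M1−M0)/(6·3)=22057/37638, b=Δ0−h0·(2M0+M1)/6=-10605/1394
seg 1: a=-5, c=M1/2=22057/4182, d=(M2−M1)/(6·1)=-14593/4182, b=Δ1−h1·(2M1+M2)/6=5726/697
seg 2: a=5, c=M2/2=-10861/2091, d=(M3−M2)/(6·3)=9229/12546, b=Δ2−h2·(2M2+M3)/6=34691/4182
seg 3: a=3, c=M3/2=5965/4182, d=(M4−M3)/(6·3)=-6709/37638, b=Δ3−h3·(2M3+M4)/6=-370/123
seg 4: a=2, c=M4/2=-124/697, d=(M5−M4)/(6·2)=62/2091, b=Δ4−h4·(2M4+M5)/6=3083/4182
t_q=11/2 → seg 2, τ=3/2; S=5+34691/4182·τ+-10861/2091·τ²+9229/12546·τ³=91879/11152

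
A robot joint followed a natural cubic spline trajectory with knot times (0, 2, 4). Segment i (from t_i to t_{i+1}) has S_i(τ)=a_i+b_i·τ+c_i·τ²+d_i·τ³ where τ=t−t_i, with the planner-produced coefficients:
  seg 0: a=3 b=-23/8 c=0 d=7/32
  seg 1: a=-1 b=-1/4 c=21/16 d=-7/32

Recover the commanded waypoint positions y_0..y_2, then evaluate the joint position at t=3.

y_0=3 y_1=-1 y_2=2
S(3) = -5/32

y_0 = S_0(0) = a_0 = 3
y_1 = S_1(0) = a_1 = -1
y_2 = S_1(2) = 2
t_q=3 is in segment 1 (τ=1); S_1(τ)=-5/32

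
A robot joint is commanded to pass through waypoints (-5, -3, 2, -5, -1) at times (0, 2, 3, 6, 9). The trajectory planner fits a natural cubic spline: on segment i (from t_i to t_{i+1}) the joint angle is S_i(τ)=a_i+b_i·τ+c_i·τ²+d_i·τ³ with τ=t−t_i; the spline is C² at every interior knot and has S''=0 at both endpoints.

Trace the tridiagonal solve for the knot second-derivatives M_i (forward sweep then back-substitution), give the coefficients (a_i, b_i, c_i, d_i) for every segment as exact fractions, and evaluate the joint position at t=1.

Δ: Δ0=1, Δ1=5, Δ2=-7/3, Δ3=4/3
row 1: diag=6, rhs=24; c'=1/6, d'=4
row 2: denom=8−1·1/6=47/6; d'=(-44−1·4)/(47/6)=-288/47
row 3: denom=12−3·18/47=510/47; d'=(22−3·-288/47)/(510/47)=949/255
back: M3=949/255
back: M2=-288/47−18/47·949/255=-642/85
back: M1=4−1/6·-642/85=447/85
M: M0=0, M1=447/85, M2=-642/85, M3=949/255, M4=0
seg 0: a=-5, c=M0/2=0, d=(M1−M0)/(6·2)=149/340, b=Δ0−h0·(2M0+M1)/6=-64/85
seg 1: a=-3, c=M1/2=447/170, d=(M2−M1)/(6·1)=-363/170, b=Δ1−h1·(2M1+M2)/6=383/85
seg 2: a=2, c=M2/2=-321/85, d=(M3−M2)/(6·3)=575/918, b=Δ2−h2·(2M2+M3)/6=571/170
seg 3: a=-5, c=M3/2=949/510, d=(M4−M3)/(6·3)=-949/4590, b=Δ3−h3·(2M3+M4)/6=-203/85
t_q=1 → seg 0, τ=1; S=-5+-64/85·τ+0·τ²+149/340·τ³=-1807/340

  seg 0: a=-5 b=-64/85 c=0 d=149/340
  seg 1: a=-3 b=383/85 c=447/170 d=-363/170
  seg 2: a=2 b=571/170 c=-321/85 d=575/918
  seg 3: a=-5 b=-203/85 c=949/510 d=-949/4590
S(1) = -1807/340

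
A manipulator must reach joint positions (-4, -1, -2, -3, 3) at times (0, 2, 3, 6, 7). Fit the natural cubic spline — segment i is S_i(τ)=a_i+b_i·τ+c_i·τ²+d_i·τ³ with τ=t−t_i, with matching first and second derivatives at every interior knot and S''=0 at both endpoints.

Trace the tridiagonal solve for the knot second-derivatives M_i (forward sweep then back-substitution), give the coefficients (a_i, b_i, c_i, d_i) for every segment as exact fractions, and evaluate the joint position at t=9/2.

Δ: Δ0=3/2, Δ1=-1, Δ2=-1/3, Δ3=6
row 1: diag=6, rhs=-15; c'=1/6, d'=-5/2
row 2: denom=8−1·1/6=47/6; d'=(4−1·-5/2)/(47/6)=39/47
row 3: denom=8−3·18/47=322/47; d'=(38−3·39/47)/(322/47)=1669/322
back: M3=1669/322
back: M2=39/47−18/47·1669/322=-186/161
back: M1=-5/2−1/6·-186/161=-743/322
M: M0=0, M1=-743/322, M2=-186/161, M3=1669/322, M4=0
seg 0: a=-4, c=M0/2=0, d=(M1−M0)/(6·2)=-743/3864, b=Δ0−h0·(2M0+M1)/6=1096/483
seg 1: a=-1, c=M1/2=-743/644, d=(M2−M1)/(6·1)=53/276, b=Δ1−h1·(2M1+M2)/6=-37/966
seg 2: a=-2, c=M2/2=-93/161, d=(M3−M2)/(6·3)=2041/5796, b=Δ2−h2·(2M2+M3)/6=-3419/1932
seg 3: a=-3, c=M3/2=1669/644, d=(M4−M3)/(6·1)=-1669/1932, b=Δ3−h3·(2M3+M4)/6=4127/966
t_q=9/2 → seg 2, τ=3/2; S=-2+-3419/1932·τ+-93/161·τ²+2041/5796·τ³=-24553/5152

  seg 0: a=-4 b=1096/483 c=0 d=-743/3864
  seg 1: a=-1 b=-37/966 c=-743/644 d=53/276
  seg 2: a=-2 b=-3419/1932 c=-93/161 d=2041/5796
  seg 3: a=-3 b=4127/966 c=1669/644 d=-1669/1932
S(9/2) = -24553/5152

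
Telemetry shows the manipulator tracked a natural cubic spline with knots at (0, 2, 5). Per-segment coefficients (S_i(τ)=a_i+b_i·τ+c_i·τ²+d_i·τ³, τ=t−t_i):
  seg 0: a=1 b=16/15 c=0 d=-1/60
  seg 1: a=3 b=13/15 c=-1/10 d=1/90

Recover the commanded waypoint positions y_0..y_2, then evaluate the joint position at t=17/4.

y_0=1 y_1=3 y_2=5
S(17/4) = 585/128

y_0 = S_0(0) = a_0 = 1
y_1 = S_1(0) = a_1 = 3
y_2 = S_1(3) = 5
t_q=17/4 is in segment 1 (τ=9/4); S_1(τ)=585/128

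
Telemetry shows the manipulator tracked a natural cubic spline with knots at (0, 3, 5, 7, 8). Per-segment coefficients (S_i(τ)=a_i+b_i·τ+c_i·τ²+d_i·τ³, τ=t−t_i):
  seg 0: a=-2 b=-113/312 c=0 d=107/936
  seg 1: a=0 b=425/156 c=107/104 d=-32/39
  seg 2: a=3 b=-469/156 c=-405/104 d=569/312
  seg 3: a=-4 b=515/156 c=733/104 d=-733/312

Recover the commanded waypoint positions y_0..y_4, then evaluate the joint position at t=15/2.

y_0=-2 y_1=0 y_2=3 y_3=-4 y_4=4
S(15/2) = -733/832

y_0 = S_0(0) = a_0 = -2
y_1 = S_1(0) = a_1 = 0
y_2 = S_2(0) = a_2 = 3
y_3 = S_3(0) = a_3 = -4
y_4 = S_3(1) = 4
t_q=15/2 is in segment 3 (τ=1/2); S_3(τ)=-733/832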